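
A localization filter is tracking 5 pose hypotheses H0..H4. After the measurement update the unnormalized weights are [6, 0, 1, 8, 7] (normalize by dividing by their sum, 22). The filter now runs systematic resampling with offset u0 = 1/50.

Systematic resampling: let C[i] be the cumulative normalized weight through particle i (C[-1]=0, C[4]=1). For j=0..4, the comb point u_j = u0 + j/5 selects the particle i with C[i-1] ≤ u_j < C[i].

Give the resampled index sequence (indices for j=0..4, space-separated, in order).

0 0 3 3 4

C = [3/11, 3/11, 7/22, 15/22, 1]
j=0: u_0=1/50 ∈ [0, 3/11) → index 0
j=1: u_1=11/50 ∈ [0, 3/11) → index 0
j=2: u_2=21/50 ∈ [7/22, 15/22) → index 3
j=3: u_3=31/50 ∈ [7/22, 15/22) → index 3
j=4: u_4=41/50 ∈ [15/22, 1) → index 4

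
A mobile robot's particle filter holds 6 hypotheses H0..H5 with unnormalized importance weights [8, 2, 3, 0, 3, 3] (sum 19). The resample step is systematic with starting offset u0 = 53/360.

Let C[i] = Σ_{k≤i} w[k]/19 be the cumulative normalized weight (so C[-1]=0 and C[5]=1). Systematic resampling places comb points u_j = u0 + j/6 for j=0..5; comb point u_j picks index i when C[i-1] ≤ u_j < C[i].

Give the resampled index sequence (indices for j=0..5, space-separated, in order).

0 0 1 2 4 5

C = [8/19, 10/19, 13/19, 13/19, 16/19, 1]
j=0: u_0=53/360 ∈ [0, 8/19) → index 0
j=1: u_1=113/360 ∈ [0, 8/19) → index 0
j=2: u_2=173/360 ∈ [8/19, 10/19) → index 1
j=3: u_3=233/360 ∈ [10/19, 13/19) → index 2
j=4: u_4=293/360 ∈ [13/19, 16/19) → index 4
j=5: u_5=353/360 ∈ [16/19, 1) → index 5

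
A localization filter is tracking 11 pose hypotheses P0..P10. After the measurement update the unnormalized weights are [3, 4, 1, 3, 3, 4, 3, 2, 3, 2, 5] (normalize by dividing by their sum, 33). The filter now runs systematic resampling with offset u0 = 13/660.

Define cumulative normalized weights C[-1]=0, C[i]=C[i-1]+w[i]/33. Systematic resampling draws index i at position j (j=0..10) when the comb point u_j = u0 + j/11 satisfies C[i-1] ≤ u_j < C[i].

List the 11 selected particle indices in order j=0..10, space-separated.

0 1 1 3 4 5 6 7 8 9 10

C = [1/11, 7/33, 8/33, 1/3, 14/33, 6/11, 7/11, 23/33, 26/33, 28/33, 1]
j=0: u_0=13/660 ∈ [0, 1/11) → index 0
j=1: u_1=73/660 ∈ [1/11, 7/33) → index 1
j=2: u_2=133/660 ∈ [1/11, 7/33) → index 1
j=3: u_3=193/660 ∈ [8/33, 1/3) → index 3
j=4: u_4=23/60 ∈ [1/3, 14/33) → index 4
j=5: u_5=313/660 ∈ [14/33, 6/11) → index 5
j=6: u_6=373/660 ∈ [6/11, 7/11) → index 6
j=7: u_7=433/660 ∈ [7/11, 23/33) → index 7
j=8: u_8=493/660 ∈ [23/33, 26/33) → index 8
j=9: u_9=553/660 ∈ [26/33, 28/33) → index 9
j=10: u_10=613/660 ∈ [28/33, 1) → index 10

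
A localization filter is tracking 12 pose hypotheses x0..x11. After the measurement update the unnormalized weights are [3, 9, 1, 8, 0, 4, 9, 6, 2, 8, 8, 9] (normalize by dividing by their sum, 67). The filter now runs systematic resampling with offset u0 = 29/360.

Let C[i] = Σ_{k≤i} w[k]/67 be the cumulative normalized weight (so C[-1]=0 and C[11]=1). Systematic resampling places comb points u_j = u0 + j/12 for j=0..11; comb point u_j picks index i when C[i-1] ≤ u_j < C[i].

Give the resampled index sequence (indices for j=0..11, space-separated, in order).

C = [3/67, 12/67, 13/67, 21/67, 21/67, 25/67, 34/67, 40/67, 42/67, 50/67, 58/67, 1]
j=0: u_0=29/360 ∈ [3/67, 12/67) → index 1
j=1: u_1=59/360 ∈ [3/67, 12/67) → index 1
j=2: u_2=89/360 ∈ [13/67, 21/67) → index 3
j=3: u_3=119/360 ∈ [21/67, 25/67) → index 5
j=4: u_4=149/360 ∈ [25/67, 34/67) → index 6
j=5: u_5=179/360 ∈ [25/67, 34/67) → index 6
j=6: u_6=209/360 ∈ [34/67, 40/67) → index 7
j=7: u_7=239/360 ∈ [42/67, 50/67) → index 9
j=8: u_8=269/360 ∈ [50/67, 58/67) → index 10
j=9: u_9=299/360 ∈ [50/67, 58/67) → index 10
j=10: u_10=329/360 ∈ [58/67, 1) → index 11
j=11: u_11=359/360 ∈ [58/67, 1) → index 11

1 1 3 5 6 6 7 9 10 10 11 11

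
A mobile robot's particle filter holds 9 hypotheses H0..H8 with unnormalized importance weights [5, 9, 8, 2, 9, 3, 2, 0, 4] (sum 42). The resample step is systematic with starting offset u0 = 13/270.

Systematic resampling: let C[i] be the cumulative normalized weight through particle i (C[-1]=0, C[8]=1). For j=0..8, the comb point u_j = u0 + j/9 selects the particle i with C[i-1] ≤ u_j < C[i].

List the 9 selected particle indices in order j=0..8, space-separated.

0 1 1 2 2 4 4 5 8

C = [5/42, 1/3, 11/21, 4/7, 11/14, 6/7, 19/21, 19/21, 1]
j=0: u_0=13/270 ∈ [0, 5/42) → index 0
j=1: u_1=43/270 ∈ [5/42, 1/3) → index 1
j=2: u_2=73/270 ∈ [5/42, 1/3) → index 1
j=3: u_3=103/270 ∈ [1/3, 11/21) → index 2
j=4: u_4=133/270 ∈ [1/3, 11/21) → index 2
j=5: u_5=163/270 ∈ [4/7, 11/14) → index 4
j=6: u_6=193/270 ∈ [4/7, 11/14) → index 4
j=7: u_7=223/270 ∈ [11/14, 6/7) → index 5
j=8: u_8=253/270 ∈ [19/21, 1) → index 8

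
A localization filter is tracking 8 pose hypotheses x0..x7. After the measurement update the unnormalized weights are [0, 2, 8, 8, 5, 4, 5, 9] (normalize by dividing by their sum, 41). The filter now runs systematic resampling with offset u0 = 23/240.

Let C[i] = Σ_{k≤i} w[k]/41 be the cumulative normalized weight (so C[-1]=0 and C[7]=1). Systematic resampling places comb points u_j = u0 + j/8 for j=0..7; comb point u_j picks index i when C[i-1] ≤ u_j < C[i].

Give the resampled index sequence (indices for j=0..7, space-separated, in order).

2 2 3 4 5 6 7 7

C = [0, 2/41, 10/41, 18/41, 23/41, 27/41, 32/41, 1]
j=0: u_0=23/240 ∈ [2/41, 10/41) → index 2
j=1: u_1=53/240 ∈ [2/41, 10/41) → index 2
j=2: u_2=83/240 ∈ [10/41, 18/41) → index 3
j=3: u_3=113/240 ∈ [18/41, 23/41) → index 4
j=4: u_4=143/240 ∈ [23/41, 27/41) → index 5
j=5: u_5=173/240 ∈ [27/41, 32/41) → index 6
j=6: u_6=203/240 ∈ [32/41, 1) → index 7
j=7: u_7=233/240 ∈ [32/41, 1) → index 7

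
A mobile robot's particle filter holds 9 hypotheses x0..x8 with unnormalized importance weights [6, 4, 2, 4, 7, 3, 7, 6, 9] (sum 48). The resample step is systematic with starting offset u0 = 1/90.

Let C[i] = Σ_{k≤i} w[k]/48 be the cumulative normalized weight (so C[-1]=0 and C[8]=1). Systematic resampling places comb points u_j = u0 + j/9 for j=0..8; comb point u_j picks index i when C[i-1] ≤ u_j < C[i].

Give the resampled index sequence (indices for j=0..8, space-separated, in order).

0 0 2 4 4 6 6 7 8

C = [1/8, 5/24, 1/4, 1/3, 23/48, 13/24, 11/16, 13/16, 1]
j=0: u_0=1/90 ∈ [0, 1/8) → index 0
j=1: u_1=11/90 ∈ [0, 1/8) → index 0
j=2: u_2=7/30 ∈ [5/24, 1/4) → index 2
j=3: u_3=31/90 ∈ [1/3, 23/48) → index 4
j=4: u_4=41/90 ∈ [1/3, 23/48) → index 4
j=5: u_5=17/30 ∈ [13/24, 11/16) → index 6
j=6: u_6=61/90 ∈ [13/24, 11/16) → index 6
j=7: u_7=71/90 ∈ [11/16, 13/16) → index 7
j=8: u_8=9/10 ∈ [13/16, 1) → index 8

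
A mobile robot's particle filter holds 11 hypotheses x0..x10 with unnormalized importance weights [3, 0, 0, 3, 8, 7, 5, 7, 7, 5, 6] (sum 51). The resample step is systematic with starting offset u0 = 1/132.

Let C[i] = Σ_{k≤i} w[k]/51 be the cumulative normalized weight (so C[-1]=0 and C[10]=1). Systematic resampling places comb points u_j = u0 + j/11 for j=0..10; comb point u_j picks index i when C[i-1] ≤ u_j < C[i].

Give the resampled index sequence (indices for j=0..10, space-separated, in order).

0 3 4 5 5 6 7 7 8 9 10

C = [1/17, 1/17, 1/17, 2/17, 14/51, 7/17, 26/51, 11/17, 40/51, 15/17, 1]
j=0: u_0=1/132 ∈ [0, 1/17) → index 0
j=1: u_1=13/132 ∈ [1/17, 2/17) → index 3
j=2: u_2=25/132 ∈ [2/17, 14/51) → index 4
j=3: u_3=37/132 ∈ [14/51, 7/17) → index 5
j=4: u_4=49/132 ∈ [14/51, 7/17) → index 5
j=5: u_5=61/132 ∈ [7/17, 26/51) → index 6
j=6: u_6=73/132 ∈ [26/51, 11/17) → index 7
j=7: u_7=85/132 ∈ [26/51, 11/17) → index 7
j=8: u_8=97/132 ∈ [11/17, 40/51) → index 8
j=9: u_9=109/132 ∈ [40/51, 15/17) → index 9
j=10: u_10=11/12 ∈ [15/17, 1) → index 10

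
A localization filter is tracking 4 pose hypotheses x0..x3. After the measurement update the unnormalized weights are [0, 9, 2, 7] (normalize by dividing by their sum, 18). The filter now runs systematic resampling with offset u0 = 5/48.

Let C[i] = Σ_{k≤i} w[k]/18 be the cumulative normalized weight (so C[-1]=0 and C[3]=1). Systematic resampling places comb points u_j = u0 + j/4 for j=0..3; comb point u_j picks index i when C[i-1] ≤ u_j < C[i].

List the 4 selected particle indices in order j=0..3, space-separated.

1 1 2 3

C = [0, 1/2, 11/18, 1]
j=0: u_0=5/48 ∈ [0, 1/2) → index 1
j=1: u_1=17/48 ∈ [0, 1/2) → index 1
j=2: u_2=29/48 ∈ [1/2, 11/18) → index 2
j=3: u_3=41/48 ∈ [11/18, 1) → index 3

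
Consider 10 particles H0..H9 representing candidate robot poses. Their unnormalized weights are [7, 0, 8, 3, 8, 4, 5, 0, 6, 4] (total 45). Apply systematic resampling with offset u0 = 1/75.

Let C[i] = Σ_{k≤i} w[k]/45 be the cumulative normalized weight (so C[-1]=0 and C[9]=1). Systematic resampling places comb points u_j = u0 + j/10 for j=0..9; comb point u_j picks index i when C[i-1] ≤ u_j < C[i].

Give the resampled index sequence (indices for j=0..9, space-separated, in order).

C = [7/45, 7/45, 1/3, 2/5, 26/45, 2/3, 7/9, 7/9, 41/45, 1]
j=0: u_0=1/75 ∈ [0, 7/45) → index 0
j=1: u_1=17/150 ∈ [0, 7/45) → index 0
j=2: u_2=16/75 ∈ [7/45, 1/3) → index 2
j=3: u_3=47/150 ∈ [7/45, 1/3) → index 2
j=4: u_4=31/75 ∈ [2/5, 26/45) → index 4
j=5: u_5=77/150 ∈ [2/5, 26/45) → index 4
j=6: u_6=46/75 ∈ [26/45, 2/3) → index 5
j=7: u_7=107/150 ∈ [2/3, 7/9) → index 6
j=8: u_8=61/75 ∈ [7/9, 41/45) → index 8
j=9: u_9=137/150 ∈ [41/45, 1) → index 9

0 0 2 2 4 4 5 6 8 9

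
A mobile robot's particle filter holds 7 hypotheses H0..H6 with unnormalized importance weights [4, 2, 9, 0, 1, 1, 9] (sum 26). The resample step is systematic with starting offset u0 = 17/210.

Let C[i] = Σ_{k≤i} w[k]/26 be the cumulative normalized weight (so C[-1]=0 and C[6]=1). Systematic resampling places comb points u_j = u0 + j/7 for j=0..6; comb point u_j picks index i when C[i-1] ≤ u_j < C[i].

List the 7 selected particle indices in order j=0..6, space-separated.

C = [2/13, 3/13, 15/26, 15/26, 8/13, 17/26, 1]
j=0: u_0=17/210 ∈ [0, 2/13) → index 0
j=1: u_1=47/210 ∈ [2/13, 3/13) → index 1
j=2: u_2=11/30 ∈ [3/13, 15/26) → index 2
j=3: u_3=107/210 ∈ [3/13, 15/26) → index 2
j=4: u_4=137/210 ∈ [8/13, 17/26) → index 5
j=5: u_5=167/210 ∈ [17/26, 1) → index 6
j=6: u_6=197/210 ∈ [17/26, 1) → index 6

0 1 2 2 5 6 6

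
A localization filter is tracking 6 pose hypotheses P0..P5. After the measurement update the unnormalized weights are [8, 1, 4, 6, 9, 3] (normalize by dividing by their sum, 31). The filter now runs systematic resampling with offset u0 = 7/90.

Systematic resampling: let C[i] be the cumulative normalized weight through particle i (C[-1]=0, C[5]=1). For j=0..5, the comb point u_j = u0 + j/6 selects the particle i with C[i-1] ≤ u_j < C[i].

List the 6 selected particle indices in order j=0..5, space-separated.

0 0 2 3 4 5

C = [8/31, 9/31, 13/31, 19/31, 28/31, 1]
j=0: u_0=7/90 ∈ [0, 8/31) → index 0
j=1: u_1=11/45 ∈ [0, 8/31) → index 0
j=2: u_2=37/90 ∈ [9/31, 13/31) → index 2
j=3: u_3=26/45 ∈ [13/31, 19/31) → index 3
j=4: u_4=67/90 ∈ [19/31, 28/31) → index 4
j=5: u_5=41/45 ∈ [28/31, 1) → index 5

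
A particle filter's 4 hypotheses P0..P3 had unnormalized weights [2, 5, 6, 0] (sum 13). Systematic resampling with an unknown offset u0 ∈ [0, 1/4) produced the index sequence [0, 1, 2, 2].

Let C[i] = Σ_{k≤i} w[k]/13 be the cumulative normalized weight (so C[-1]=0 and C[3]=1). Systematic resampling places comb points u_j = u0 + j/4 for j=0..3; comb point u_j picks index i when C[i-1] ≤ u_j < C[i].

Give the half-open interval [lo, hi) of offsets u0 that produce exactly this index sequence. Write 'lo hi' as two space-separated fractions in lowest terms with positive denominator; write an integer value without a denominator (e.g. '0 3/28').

C = [2/13, 7/13, 1, 1]
j=0 picked index 0: u0 ∈ [0, 2/13)
j=1 picked index 1: u0 ∈ [-5/52, 15/52)
j=2 picked index 2: u0 ∈ [1/26, 1/2)
j=3 picked index 2: u0 ∈ [-11/52, 1/4)
intersection: [1/26, 2/13)

1/26 2/13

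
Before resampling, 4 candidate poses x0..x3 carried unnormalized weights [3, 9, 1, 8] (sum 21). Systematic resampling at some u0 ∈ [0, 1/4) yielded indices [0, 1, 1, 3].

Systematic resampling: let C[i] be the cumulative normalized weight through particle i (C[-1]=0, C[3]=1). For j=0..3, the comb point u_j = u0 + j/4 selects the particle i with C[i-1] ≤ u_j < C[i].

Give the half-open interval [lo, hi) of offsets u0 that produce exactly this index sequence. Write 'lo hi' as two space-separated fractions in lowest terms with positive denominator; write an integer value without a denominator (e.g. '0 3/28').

C = [1/7, 4/7, 13/21, 1]
j=0 picked index 0: u0 ∈ [0, 1/7)
j=1 picked index 1: u0 ∈ [-3/28, 9/28)
j=2 picked index 1: u0 ∈ [-5/14, 1/14)
j=3 picked index 3: u0 ∈ [-11/84, 1/4)
intersection: [0, 1/14)

0 1/14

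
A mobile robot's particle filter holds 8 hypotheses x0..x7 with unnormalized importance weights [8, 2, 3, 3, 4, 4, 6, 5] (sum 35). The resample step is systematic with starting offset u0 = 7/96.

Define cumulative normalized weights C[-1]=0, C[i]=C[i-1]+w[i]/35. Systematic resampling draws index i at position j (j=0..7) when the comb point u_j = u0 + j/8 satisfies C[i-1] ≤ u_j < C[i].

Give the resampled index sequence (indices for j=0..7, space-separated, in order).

C = [8/35, 2/7, 13/35, 16/35, 4/7, 24/35, 6/7, 1]
j=0: u_0=7/96 ∈ [0, 8/35) → index 0
j=1: u_1=19/96 ∈ [0, 8/35) → index 0
j=2: u_2=31/96 ∈ [2/7, 13/35) → index 2
j=3: u_3=43/96 ∈ [13/35, 16/35) → index 3
j=4: u_4=55/96 ∈ [4/7, 24/35) → index 5
j=5: u_5=67/96 ∈ [24/35, 6/7) → index 6
j=6: u_6=79/96 ∈ [24/35, 6/7) → index 6
j=7: u_7=91/96 ∈ [6/7, 1) → index 7

0 0 2 3 5 6 6 7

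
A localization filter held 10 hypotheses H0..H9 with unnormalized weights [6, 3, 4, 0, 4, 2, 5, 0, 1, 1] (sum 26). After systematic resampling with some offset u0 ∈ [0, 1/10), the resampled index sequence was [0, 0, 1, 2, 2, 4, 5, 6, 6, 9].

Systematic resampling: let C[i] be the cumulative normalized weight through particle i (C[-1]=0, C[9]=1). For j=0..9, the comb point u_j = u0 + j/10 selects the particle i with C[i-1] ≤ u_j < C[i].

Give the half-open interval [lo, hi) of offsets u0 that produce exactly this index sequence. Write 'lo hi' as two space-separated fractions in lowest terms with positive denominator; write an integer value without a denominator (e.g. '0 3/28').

C = [3/13, 9/26, 1/2, 1/2, 17/26, 19/26, 12/13, 12/13, 25/26, 1]
j=0 picked index 0: u0 ∈ [0, 3/13)
j=1 picked index 0: u0 ∈ [-1/10, 17/130)
j=2 picked index 1: u0 ∈ [2/65, 19/130)
j=3 picked index 2: u0 ∈ [3/65, 1/5)
j=4 picked index 2: u0 ∈ [-7/130, 1/10)
j=5 picked index 4: u0 ∈ [0, 2/13)
j=6 picked index 5: u0 ∈ [7/130, 17/130)
j=7 picked index 6: u0 ∈ [2/65, 29/130)
j=8 picked index 6: u0 ∈ [-9/130, 8/65)
j=9 picked index 9: u0 ∈ [4/65, 1/10)
intersection: [4/65, 1/10)

4/65 1/10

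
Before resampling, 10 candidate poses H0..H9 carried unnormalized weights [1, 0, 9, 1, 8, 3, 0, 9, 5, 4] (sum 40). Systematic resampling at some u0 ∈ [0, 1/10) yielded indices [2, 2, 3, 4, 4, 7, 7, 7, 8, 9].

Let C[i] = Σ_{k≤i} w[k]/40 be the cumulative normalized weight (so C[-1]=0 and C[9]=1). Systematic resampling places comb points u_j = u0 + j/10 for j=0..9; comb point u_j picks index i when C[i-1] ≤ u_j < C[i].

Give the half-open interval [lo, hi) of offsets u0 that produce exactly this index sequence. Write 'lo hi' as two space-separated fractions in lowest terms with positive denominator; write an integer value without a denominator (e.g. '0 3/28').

1/20 3/40

C = [1/40, 1/40, 1/4, 11/40, 19/40, 11/20, 11/20, 31/40, 9/10, 1]
j=0 picked index 2: u0 ∈ [1/40, 1/4)
j=1 picked index 2: u0 ∈ [-3/40, 3/20)
j=2 picked index 3: u0 ∈ [1/20, 3/40)
j=3 picked index 4: u0 ∈ [-1/40, 7/40)
j=4 picked index 4: u0 ∈ [-1/8, 3/40)
j=5 picked index 7: u0 ∈ [1/20, 11/40)
j=6 picked index 7: u0 ∈ [-1/20, 7/40)
j=7 picked index 7: u0 ∈ [-3/20, 3/40)
j=8 picked index 8: u0 ∈ [-1/40, 1/10)
j=9 picked index 9: u0 ∈ [0, 1/10)
intersection: [1/20, 3/40)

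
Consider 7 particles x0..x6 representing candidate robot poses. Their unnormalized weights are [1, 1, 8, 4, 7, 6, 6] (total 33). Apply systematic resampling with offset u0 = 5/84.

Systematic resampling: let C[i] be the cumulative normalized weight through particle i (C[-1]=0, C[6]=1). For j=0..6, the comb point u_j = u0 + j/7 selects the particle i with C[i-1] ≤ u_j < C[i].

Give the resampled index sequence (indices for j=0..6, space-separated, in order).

C = [1/33, 2/33, 10/33, 14/33, 7/11, 9/11, 1]
j=0: u_0=5/84 ∈ [1/33, 2/33) → index 1
j=1: u_1=17/84 ∈ [2/33, 10/33) → index 2
j=2: u_2=29/84 ∈ [10/33, 14/33) → index 3
j=3: u_3=41/84 ∈ [14/33, 7/11) → index 4
j=4: u_4=53/84 ∈ [14/33, 7/11) → index 4
j=5: u_5=65/84 ∈ [7/11, 9/11) → index 5
j=6: u_6=11/12 ∈ [9/11, 1) → index 6

1 2 3 4 4 5 6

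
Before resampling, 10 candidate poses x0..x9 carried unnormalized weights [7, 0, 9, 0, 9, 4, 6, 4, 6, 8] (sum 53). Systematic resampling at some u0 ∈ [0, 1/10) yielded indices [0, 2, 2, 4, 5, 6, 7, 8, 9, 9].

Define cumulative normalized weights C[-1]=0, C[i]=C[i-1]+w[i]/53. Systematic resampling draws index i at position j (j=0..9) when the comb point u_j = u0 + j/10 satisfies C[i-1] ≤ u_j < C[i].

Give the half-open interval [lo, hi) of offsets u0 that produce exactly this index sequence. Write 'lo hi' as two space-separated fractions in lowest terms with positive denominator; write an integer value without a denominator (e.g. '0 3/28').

C = [7/53, 7/53, 16/53, 16/53, 25/53, 29/53, 35/53, 39/53, 45/53, 1]
j=0 picked index 0: u0 ∈ [0, 7/53)
j=1 picked index 2: u0 ∈ [17/530, 107/530)
j=2 picked index 2: u0 ∈ [-18/265, 27/265)
j=3 picked index 4: u0 ∈ [1/530, 91/530)
j=4 picked index 5: u0 ∈ [19/265, 39/265)
j=5 picked index 6: u0 ∈ [5/106, 17/106)
j=6 picked index 7: u0 ∈ [16/265, 36/265)
j=7 picked index 8: u0 ∈ [19/530, 79/530)
j=8 picked index 9: u0 ∈ [13/265, 1/5)
j=9 picked index 9: u0 ∈ [-27/530, 1/10)
intersection: [19/265, 1/10)

19/265 1/10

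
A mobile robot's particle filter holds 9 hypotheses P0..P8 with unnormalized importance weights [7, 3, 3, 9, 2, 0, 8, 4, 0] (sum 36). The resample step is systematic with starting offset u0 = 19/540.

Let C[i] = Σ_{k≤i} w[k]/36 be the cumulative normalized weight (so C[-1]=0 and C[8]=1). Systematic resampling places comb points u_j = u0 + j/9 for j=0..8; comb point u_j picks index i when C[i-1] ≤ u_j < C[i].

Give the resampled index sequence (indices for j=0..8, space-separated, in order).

C = [7/36, 5/18, 13/36, 11/18, 2/3, 2/3, 8/9, 1, 1]
j=0: u_0=19/540 ∈ [0, 7/36) → index 0
j=1: u_1=79/540 ∈ [0, 7/36) → index 0
j=2: u_2=139/540 ∈ [7/36, 5/18) → index 1
j=3: u_3=199/540 ∈ [13/36, 11/18) → index 3
j=4: u_4=259/540 ∈ [13/36, 11/18) → index 3
j=5: u_5=319/540 ∈ [13/36, 11/18) → index 3
j=6: u_6=379/540 ∈ [2/3, 8/9) → index 6
j=7: u_7=439/540 ∈ [2/3, 8/9) → index 6
j=8: u_8=499/540 ∈ [8/9, 1) → index 7

0 0 1 3 3 3 6 6 7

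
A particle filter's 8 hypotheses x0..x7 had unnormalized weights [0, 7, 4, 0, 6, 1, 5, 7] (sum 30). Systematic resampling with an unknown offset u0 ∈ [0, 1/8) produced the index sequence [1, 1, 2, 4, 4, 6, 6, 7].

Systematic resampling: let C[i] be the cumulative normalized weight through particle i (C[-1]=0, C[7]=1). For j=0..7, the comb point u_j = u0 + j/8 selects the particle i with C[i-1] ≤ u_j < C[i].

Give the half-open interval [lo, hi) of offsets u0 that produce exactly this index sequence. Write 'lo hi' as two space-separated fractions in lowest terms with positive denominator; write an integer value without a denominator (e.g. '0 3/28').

0 1/60

C = [0, 7/30, 11/30, 11/30, 17/30, 3/5, 23/30, 1]
j=0 picked index 1: u0 ∈ [0, 7/30)
j=1 picked index 1: u0 ∈ [-1/8, 13/120)
j=2 picked index 2: u0 ∈ [-1/60, 7/60)
j=3 picked index 4: u0 ∈ [-1/120, 23/120)
j=4 picked index 4: u0 ∈ [-2/15, 1/15)
j=5 picked index 6: u0 ∈ [-1/40, 17/120)
j=6 picked index 6: u0 ∈ [-3/20, 1/60)
j=7 picked index 7: u0 ∈ [-13/120, 1/8)
intersection: [0, 1/60)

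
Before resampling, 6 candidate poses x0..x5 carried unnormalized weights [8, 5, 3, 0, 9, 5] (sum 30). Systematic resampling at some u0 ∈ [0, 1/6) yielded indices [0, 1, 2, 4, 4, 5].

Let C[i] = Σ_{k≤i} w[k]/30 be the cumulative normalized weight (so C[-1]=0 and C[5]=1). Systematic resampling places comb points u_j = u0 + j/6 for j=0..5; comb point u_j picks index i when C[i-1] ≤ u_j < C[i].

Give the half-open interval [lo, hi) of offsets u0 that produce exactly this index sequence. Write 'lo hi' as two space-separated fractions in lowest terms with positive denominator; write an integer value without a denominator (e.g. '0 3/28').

C = [4/15, 13/30, 8/15, 8/15, 5/6, 1]
j=0 picked index 0: u0 ∈ [0, 4/15)
j=1 picked index 1: u0 ∈ [1/10, 4/15)
j=2 picked index 2: u0 ∈ [1/10, 1/5)
j=3 picked index 4: u0 ∈ [1/30, 1/3)
j=4 picked index 4: u0 ∈ [-2/15, 1/6)
j=5 picked index 5: u0 ∈ [0, 1/6)
intersection: [1/10, 1/6)

1/10 1/6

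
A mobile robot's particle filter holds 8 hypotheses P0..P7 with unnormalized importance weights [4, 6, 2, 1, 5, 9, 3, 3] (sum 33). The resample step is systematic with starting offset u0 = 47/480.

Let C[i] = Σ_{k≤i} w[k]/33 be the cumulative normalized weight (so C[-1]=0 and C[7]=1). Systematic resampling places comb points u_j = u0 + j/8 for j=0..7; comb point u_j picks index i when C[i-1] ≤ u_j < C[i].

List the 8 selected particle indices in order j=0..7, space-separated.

0 1 2 4 5 5 6 7

C = [4/33, 10/33, 4/11, 13/33, 6/11, 9/11, 10/11, 1]
j=0: u_0=47/480 ∈ [0, 4/33) → index 0
j=1: u_1=107/480 ∈ [4/33, 10/33) → index 1
j=2: u_2=167/480 ∈ [10/33, 4/11) → index 2
j=3: u_3=227/480 ∈ [13/33, 6/11) → index 4
j=4: u_4=287/480 ∈ [6/11, 9/11) → index 5
j=5: u_5=347/480 ∈ [6/11, 9/11) → index 5
j=6: u_6=407/480 ∈ [9/11, 10/11) → index 6
j=7: u_7=467/480 ∈ [10/11, 1) → index 7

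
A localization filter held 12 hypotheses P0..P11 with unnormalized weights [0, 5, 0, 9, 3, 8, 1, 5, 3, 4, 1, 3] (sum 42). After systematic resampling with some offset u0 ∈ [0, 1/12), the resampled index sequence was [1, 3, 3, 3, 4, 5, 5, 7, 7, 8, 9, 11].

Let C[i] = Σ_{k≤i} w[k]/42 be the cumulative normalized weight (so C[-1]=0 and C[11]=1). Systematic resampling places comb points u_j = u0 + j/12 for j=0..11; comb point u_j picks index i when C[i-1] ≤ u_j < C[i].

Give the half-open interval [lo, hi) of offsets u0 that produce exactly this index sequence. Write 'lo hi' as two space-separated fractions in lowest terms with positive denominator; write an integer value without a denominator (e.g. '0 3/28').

1/28 5/84

C = [0, 5/42, 5/42, 1/3, 17/42, 25/42, 13/21, 31/42, 17/21, 19/21, 13/14, 1]
j=0 picked index 1: u0 ∈ [0, 5/42)
j=1 picked index 3: u0 ∈ [1/28, 1/4)
j=2 picked index 3: u0 ∈ [-1/21, 1/6)
j=3 picked index 3: u0 ∈ [-11/84, 1/12)
j=4 picked index 4: u0 ∈ [0, 1/14)
j=5 picked index 5: u0 ∈ [-1/84, 5/28)
j=6 picked index 5: u0 ∈ [-2/21, 2/21)
j=7 picked index 7: u0 ∈ [1/28, 13/84)
j=8 picked index 7: u0 ∈ [-1/21, 1/14)
j=9 picked index 8: u0 ∈ [-1/84, 5/84)
j=10 picked index 9: u0 ∈ [-1/42, 1/14)
j=11 picked index 11: u0 ∈ [1/84, 1/12)
intersection: [1/28, 5/84)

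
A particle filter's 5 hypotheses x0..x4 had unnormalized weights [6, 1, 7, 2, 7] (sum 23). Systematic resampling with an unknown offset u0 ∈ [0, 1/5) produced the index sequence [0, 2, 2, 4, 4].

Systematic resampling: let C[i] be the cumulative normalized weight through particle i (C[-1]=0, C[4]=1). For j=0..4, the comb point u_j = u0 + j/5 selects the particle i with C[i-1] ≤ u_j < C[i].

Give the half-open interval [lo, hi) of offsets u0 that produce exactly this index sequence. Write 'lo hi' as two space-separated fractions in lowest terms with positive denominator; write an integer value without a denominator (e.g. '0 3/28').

12/115 1/5

C = [6/23, 7/23, 14/23, 16/23, 1]
j=0 picked index 0: u0 ∈ [0, 6/23)
j=1 picked index 2: u0 ∈ [12/115, 47/115)
j=2 picked index 2: u0 ∈ [-11/115, 24/115)
j=3 picked index 4: u0 ∈ [11/115, 2/5)
j=4 picked index 4: u0 ∈ [-12/115, 1/5)
intersection: [12/115, 1/5)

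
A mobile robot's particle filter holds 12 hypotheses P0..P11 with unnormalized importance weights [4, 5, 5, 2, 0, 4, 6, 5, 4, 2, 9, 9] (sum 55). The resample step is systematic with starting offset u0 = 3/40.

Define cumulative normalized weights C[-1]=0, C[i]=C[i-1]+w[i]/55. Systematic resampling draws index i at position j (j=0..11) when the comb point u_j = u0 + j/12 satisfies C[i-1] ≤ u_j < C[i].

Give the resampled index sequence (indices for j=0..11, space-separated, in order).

C = [4/55, 9/55, 14/55, 16/55, 16/55, 4/11, 26/55, 31/55, 7/11, 37/55, 46/55, 1]
j=0: u_0=3/40 ∈ [4/55, 9/55) → index 1
j=1: u_1=19/120 ∈ [4/55, 9/55) → index 1
j=2: u_2=29/120 ∈ [9/55, 14/55) → index 2
j=3: u_3=13/40 ∈ [16/55, 4/11) → index 5
j=4: u_4=49/120 ∈ [4/11, 26/55) → index 6
j=5: u_5=59/120 ∈ [26/55, 31/55) → index 7
j=6: u_6=23/40 ∈ [31/55, 7/11) → index 8
j=7: u_7=79/120 ∈ [7/11, 37/55) → index 9
j=8: u_8=89/120 ∈ [37/55, 46/55) → index 10
j=9: u_9=33/40 ∈ [37/55, 46/55) → index 10
j=10: u_10=109/120 ∈ [46/55, 1) → index 11
j=11: u_11=119/120 ∈ [46/55, 1) → index 11

1 1 2 5 6 7 8 9 10 10 11 11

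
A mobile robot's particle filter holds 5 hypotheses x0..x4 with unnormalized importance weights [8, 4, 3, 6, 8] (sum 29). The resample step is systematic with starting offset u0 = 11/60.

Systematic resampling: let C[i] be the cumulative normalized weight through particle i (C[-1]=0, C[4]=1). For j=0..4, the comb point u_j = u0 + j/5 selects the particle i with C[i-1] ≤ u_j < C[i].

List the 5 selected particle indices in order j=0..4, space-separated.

C = [8/29, 12/29, 15/29, 21/29, 1]
j=0: u_0=11/60 ∈ [0, 8/29) → index 0
j=1: u_1=23/60 ∈ [8/29, 12/29) → index 1
j=2: u_2=7/12 ∈ [15/29, 21/29) → index 3
j=3: u_3=47/60 ∈ [21/29, 1) → index 4
j=4: u_4=59/60 ∈ [21/29, 1) → index 4

0 1 3 4 4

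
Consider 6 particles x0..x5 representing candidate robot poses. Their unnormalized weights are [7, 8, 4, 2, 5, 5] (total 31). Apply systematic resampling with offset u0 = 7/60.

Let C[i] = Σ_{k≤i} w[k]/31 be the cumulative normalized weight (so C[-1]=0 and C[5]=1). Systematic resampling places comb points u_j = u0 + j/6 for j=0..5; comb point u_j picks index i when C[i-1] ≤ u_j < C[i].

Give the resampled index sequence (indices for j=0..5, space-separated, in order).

C = [7/31, 15/31, 19/31, 21/31, 26/31, 1]
j=0: u_0=7/60 ∈ [0, 7/31) → index 0
j=1: u_1=17/60 ∈ [7/31, 15/31) → index 1
j=2: u_2=9/20 ∈ [7/31, 15/31) → index 1
j=3: u_3=37/60 ∈ [19/31, 21/31) → index 3
j=4: u_4=47/60 ∈ [21/31, 26/31) → index 4
j=5: u_5=19/20 ∈ [26/31, 1) → index 5

0 1 1 3 4 5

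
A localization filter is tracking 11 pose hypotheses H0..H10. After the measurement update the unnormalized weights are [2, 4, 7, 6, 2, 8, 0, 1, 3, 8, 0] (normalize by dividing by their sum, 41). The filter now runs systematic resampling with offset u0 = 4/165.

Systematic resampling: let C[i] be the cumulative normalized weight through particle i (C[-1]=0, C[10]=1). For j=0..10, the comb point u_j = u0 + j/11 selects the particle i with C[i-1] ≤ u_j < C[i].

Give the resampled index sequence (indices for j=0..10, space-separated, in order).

0 1 2 2 3 4 5 5 8 9 9

C = [2/41, 6/41, 13/41, 19/41, 21/41, 29/41, 29/41, 30/41, 33/41, 1, 1]
j=0: u_0=4/165 ∈ [0, 2/41) → index 0
j=1: u_1=19/165 ∈ [2/41, 6/41) → index 1
j=2: u_2=34/165 ∈ [6/41, 13/41) → index 2
j=3: u_3=49/165 ∈ [6/41, 13/41) → index 2
j=4: u_4=64/165 ∈ [13/41, 19/41) → index 3
j=5: u_5=79/165 ∈ [19/41, 21/41) → index 4
j=6: u_6=94/165 ∈ [21/41, 29/41) → index 5
j=7: u_7=109/165 ∈ [21/41, 29/41) → index 5
j=8: u_8=124/165 ∈ [30/41, 33/41) → index 8
j=9: u_9=139/165 ∈ [33/41, 1) → index 9
j=10: u_10=14/15 ∈ [33/41, 1) → index 9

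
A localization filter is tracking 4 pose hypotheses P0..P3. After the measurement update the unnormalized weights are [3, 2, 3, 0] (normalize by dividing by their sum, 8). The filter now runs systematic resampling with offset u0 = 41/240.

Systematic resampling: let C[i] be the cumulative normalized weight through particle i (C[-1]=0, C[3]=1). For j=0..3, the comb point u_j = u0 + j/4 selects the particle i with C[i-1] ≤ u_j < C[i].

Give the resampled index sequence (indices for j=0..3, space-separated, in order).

0 1 2 2

C = [3/8, 5/8, 1, 1]
j=0: u_0=41/240 ∈ [0, 3/8) → index 0
j=1: u_1=101/240 ∈ [3/8, 5/8) → index 1
j=2: u_2=161/240 ∈ [5/8, 1) → index 2
j=3: u_3=221/240 ∈ [5/8, 1) → index 2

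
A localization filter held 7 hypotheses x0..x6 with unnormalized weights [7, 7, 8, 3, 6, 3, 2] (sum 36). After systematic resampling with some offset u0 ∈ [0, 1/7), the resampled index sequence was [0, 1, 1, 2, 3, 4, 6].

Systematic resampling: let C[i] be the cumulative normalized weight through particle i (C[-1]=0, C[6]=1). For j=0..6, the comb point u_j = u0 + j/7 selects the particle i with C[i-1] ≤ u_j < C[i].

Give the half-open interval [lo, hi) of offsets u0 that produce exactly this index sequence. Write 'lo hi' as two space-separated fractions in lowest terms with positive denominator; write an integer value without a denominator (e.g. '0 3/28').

C = [7/36, 7/18, 11/18, 25/36, 31/36, 17/18, 1]
j=0 picked index 0: u0 ∈ [0, 7/36)
j=1 picked index 1: u0 ∈ [13/252, 31/126)
j=2 picked index 1: u0 ∈ [-23/252, 13/126)
j=3 picked index 2: u0 ∈ [-5/126, 23/126)
j=4 picked index 3: u0 ∈ [5/126, 31/252)
j=5 picked index 4: u0 ∈ [-5/252, 37/252)
j=6 picked index 6: u0 ∈ [11/126, 1/7)
intersection: [11/126, 13/126)

11/126 13/126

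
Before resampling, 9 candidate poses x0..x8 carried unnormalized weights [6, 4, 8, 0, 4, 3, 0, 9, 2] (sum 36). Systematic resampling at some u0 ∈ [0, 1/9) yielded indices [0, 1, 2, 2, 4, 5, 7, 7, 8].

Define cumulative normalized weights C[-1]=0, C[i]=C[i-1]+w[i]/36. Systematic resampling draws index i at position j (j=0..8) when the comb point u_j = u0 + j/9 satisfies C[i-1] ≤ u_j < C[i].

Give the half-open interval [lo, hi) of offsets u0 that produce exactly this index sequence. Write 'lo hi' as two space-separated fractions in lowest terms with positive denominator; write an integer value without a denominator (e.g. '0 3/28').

1/18 1/9

C = [1/6, 5/18, 1/2, 1/2, 11/18, 25/36, 25/36, 17/18, 1]
j=0 picked index 0: u0 ∈ [0, 1/6)
j=1 picked index 1: u0 ∈ [1/18, 1/6)
j=2 picked index 2: u0 ∈ [1/18, 5/18)
j=3 picked index 2: u0 ∈ [-1/18, 1/6)
j=4 picked index 4: u0 ∈ [1/18, 1/6)
j=5 picked index 5: u0 ∈ [1/18, 5/36)
j=6 picked index 7: u0 ∈ [1/36, 5/18)
j=7 picked index 7: u0 ∈ [-1/12, 1/6)
j=8 picked index 8: u0 ∈ [1/18, 1/9)
intersection: [1/18, 1/9)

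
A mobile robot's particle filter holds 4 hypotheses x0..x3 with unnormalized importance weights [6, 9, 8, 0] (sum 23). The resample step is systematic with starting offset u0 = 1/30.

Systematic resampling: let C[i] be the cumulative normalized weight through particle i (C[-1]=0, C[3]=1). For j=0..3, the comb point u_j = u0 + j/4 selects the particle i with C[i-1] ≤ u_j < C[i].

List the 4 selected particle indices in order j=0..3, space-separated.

C = [6/23, 15/23, 1, 1]
j=0: u_0=1/30 ∈ [0, 6/23) → index 0
j=1: u_1=17/60 ∈ [6/23, 15/23) → index 1
j=2: u_2=8/15 ∈ [6/23, 15/23) → index 1
j=3: u_3=47/60 ∈ [15/23, 1) → index 2

0 1 1 2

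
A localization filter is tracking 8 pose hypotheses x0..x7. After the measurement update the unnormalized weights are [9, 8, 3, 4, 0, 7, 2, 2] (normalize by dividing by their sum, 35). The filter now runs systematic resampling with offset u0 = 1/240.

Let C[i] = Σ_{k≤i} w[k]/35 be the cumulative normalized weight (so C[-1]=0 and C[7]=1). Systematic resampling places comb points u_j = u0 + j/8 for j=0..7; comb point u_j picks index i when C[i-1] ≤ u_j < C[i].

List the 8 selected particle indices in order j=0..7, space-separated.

C = [9/35, 17/35, 4/7, 24/35, 24/35, 31/35, 33/35, 1]
j=0: u_0=1/240 ∈ [0, 9/35) → index 0
j=1: u_1=31/240 ∈ [0, 9/35) → index 0
j=2: u_2=61/240 ∈ [0, 9/35) → index 0
j=3: u_3=91/240 ∈ [9/35, 17/35) → index 1
j=4: u_4=121/240 ∈ [17/35, 4/7) → index 2
j=5: u_5=151/240 ∈ [4/7, 24/35) → index 3
j=6: u_6=181/240 ∈ [24/35, 31/35) → index 5
j=7: u_7=211/240 ∈ [24/35, 31/35) → index 5

0 0 0 1 2 3 5 5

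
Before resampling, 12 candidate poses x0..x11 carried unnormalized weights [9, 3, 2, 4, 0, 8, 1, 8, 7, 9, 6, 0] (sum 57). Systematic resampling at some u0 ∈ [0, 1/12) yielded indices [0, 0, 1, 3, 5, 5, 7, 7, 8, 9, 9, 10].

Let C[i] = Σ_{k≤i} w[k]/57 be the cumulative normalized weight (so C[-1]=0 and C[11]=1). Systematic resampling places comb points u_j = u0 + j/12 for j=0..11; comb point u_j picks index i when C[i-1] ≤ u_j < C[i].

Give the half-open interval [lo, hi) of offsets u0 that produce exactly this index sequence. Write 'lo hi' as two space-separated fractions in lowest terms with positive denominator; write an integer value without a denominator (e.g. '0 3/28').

0 7/228

C = [3/19, 4/19, 14/57, 6/19, 6/19, 26/57, 9/19, 35/57, 14/19, 17/19, 1, 1]
j=0 picked index 0: u0 ∈ [0, 3/19)
j=1 picked index 0: u0 ∈ [-1/12, 17/228)
j=2 picked index 1: u0 ∈ [-1/114, 5/114)
j=3 picked index 3: u0 ∈ [-1/228, 5/76)
j=4 picked index 5: u0 ∈ [-1/57, 7/57)
j=5 picked index 5: u0 ∈ [-23/228, 3/76)
j=6 picked index 7: u0 ∈ [-1/38, 13/114)
j=7 picked index 7: u0 ∈ [-25/228, 7/228)
j=8 picked index 8: u0 ∈ [-1/19, 4/57)
j=9 picked index 9: u0 ∈ [-1/76, 11/76)
j=10 picked index 9: u0 ∈ [-11/114, 7/114)
j=11 picked index 10: u0 ∈ [-5/228, 1/12)
intersection: [0, 7/228)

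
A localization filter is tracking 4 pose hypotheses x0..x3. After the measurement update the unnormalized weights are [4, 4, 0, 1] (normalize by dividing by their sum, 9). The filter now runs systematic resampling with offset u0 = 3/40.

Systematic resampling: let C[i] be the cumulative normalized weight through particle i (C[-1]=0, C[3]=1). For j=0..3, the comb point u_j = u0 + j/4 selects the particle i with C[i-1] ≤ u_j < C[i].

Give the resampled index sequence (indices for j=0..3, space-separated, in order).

C = [4/9, 8/9, 8/9, 1]
j=0: u_0=3/40 ∈ [0, 4/9) → index 0
j=1: u_1=13/40 ∈ [0, 4/9) → index 0
j=2: u_2=23/40 ∈ [4/9, 8/9) → index 1
j=3: u_3=33/40 ∈ [4/9, 8/9) → index 1

0 0 1 1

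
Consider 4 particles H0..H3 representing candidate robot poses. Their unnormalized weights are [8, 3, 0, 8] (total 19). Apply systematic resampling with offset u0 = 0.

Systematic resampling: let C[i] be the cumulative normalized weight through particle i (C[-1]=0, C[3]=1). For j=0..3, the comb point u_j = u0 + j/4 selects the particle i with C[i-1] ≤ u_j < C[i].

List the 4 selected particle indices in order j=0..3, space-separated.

C = [8/19, 11/19, 11/19, 1]
j=0: u_0=0 ∈ [0, 8/19) → index 0
j=1: u_1=1/4 ∈ [0, 8/19) → index 0
j=2: u_2=1/2 ∈ [8/19, 11/19) → index 1
j=3: u_3=3/4 ∈ [11/19, 1) → index 3

0 0 1 3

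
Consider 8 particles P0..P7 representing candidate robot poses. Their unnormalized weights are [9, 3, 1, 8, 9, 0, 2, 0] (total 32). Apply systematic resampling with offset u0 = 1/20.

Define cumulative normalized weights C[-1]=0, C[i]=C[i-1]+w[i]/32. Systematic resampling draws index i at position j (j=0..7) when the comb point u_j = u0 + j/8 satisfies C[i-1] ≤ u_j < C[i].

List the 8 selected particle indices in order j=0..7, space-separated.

0 0 1 3 3 4 4 4

C = [9/32, 3/8, 13/32, 21/32, 15/16, 15/16, 1, 1]
j=0: u_0=1/20 ∈ [0, 9/32) → index 0
j=1: u_1=7/40 ∈ [0, 9/32) → index 0
j=2: u_2=3/10 ∈ [9/32, 3/8) → index 1
j=3: u_3=17/40 ∈ [13/32, 21/32) → index 3
j=4: u_4=11/20 ∈ [13/32, 21/32) → index 3
j=5: u_5=27/40 ∈ [21/32, 15/16) → index 4
j=6: u_6=4/5 ∈ [21/32, 15/16) → index 4
j=7: u_7=37/40 ∈ [21/32, 15/16) → index 4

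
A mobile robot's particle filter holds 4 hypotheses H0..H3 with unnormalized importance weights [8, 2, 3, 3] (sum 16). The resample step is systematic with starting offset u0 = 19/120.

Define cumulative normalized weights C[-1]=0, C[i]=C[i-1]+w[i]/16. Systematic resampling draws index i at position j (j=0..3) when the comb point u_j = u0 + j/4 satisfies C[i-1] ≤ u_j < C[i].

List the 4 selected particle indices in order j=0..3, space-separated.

C = [1/2, 5/8, 13/16, 1]
j=0: u_0=19/120 ∈ [0, 1/2) → index 0
j=1: u_1=49/120 ∈ [0, 1/2) → index 0
j=2: u_2=79/120 ∈ [5/8, 13/16) → index 2
j=3: u_3=109/120 ∈ [13/16, 1) → index 3

0 0 2 3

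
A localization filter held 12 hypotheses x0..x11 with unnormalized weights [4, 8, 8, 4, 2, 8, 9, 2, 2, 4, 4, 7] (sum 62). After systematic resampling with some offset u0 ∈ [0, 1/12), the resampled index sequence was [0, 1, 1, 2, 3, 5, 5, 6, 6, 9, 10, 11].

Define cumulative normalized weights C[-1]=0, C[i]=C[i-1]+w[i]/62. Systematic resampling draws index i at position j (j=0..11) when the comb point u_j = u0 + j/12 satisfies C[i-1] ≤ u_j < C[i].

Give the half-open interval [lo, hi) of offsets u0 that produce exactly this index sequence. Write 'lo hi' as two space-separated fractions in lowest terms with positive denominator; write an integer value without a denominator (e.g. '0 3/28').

C = [2/31, 6/31, 10/31, 12/31, 13/31, 17/31, 43/62, 45/62, 47/62, 51/62, 55/62, 1]
j=0 picked index 0: u0 ∈ [0, 2/31)
j=1 picked index 1: u0 ∈ [-7/372, 41/372)
j=2 picked index 1: u0 ∈ [-19/186, 5/186)
j=3 picked index 2: u0 ∈ [-7/124, 9/124)
j=4 picked index 3: u0 ∈ [-1/93, 5/93)
j=5 picked index 5: u0 ∈ [1/372, 49/372)
j=6 picked index 5: u0 ∈ [-5/62, 3/62)
j=7 picked index 6: u0 ∈ [-13/372, 41/372)
j=8 picked index 6: u0 ∈ [-11/93, 5/186)
j=9 picked index 9: u0 ∈ [1/124, 9/124)
j=10 picked index 10: u0 ∈ [-1/93, 5/93)
j=11 picked index 11: u0 ∈ [-11/372, 1/12)
intersection: [1/124, 5/186)

1/124 5/186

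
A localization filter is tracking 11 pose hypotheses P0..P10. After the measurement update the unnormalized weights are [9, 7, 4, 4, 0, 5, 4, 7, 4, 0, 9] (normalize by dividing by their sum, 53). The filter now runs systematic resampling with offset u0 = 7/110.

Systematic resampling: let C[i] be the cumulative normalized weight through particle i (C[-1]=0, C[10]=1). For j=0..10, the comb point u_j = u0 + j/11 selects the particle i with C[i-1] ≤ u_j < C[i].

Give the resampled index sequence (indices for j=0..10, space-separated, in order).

0 0 1 2 3 5 6 7 8 10 10

C = [9/53, 16/53, 20/53, 24/53, 24/53, 29/53, 33/53, 40/53, 44/53, 44/53, 1]
j=0: u_0=7/110 ∈ [0, 9/53) → index 0
j=1: u_1=17/110 ∈ [0, 9/53) → index 0
j=2: u_2=27/110 ∈ [9/53, 16/53) → index 1
j=3: u_3=37/110 ∈ [16/53, 20/53) → index 2
j=4: u_4=47/110 ∈ [20/53, 24/53) → index 3
j=5: u_5=57/110 ∈ [24/53, 29/53) → index 5
j=6: u_6=67/110 ∈ [29/53, 33/53) → index 6
j=7: u_7=7/10 ∈ [33/53, 40/53) → index 7
j=8: u_8=87/110 ∈ [40/53, 44/53) → index 8
j=9: u_9=97/110 ∈ [44/53, 1) → index 10
j=10: u_10=107/110 ∈ [44/53, 1) → index 10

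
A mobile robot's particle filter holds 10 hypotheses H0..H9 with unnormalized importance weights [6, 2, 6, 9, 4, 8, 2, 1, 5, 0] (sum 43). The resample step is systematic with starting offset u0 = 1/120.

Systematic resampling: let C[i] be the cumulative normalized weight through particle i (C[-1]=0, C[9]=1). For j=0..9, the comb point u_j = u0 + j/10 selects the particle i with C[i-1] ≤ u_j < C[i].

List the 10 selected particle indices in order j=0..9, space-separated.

C = [6/43, 8/43, 14/43, 23/43, 27/43, 35/43, 37/43, 38/43, 1, 1]
j=0: u_0=1/120 ∈ [0, 6/43) → index 0
j=1: u_1=13/120 ∈ [0, 6/43) → index 0
j=2: u_2=5/24 ∈ [8/43, 14/43) → index 2
j=3: u_3=37/120 ∈ [8/43, 14/43) → index 2
j=4: u_4=49/120 ∈ [14/43, 23/43) → index 3
j=5: u_5=61/120 ∈ [14/43, 23/43) → index 3
j=6: u_6=73/120 ∈ [23/43, 27/43) → index 4
j=7: u_7=17/24 ∈ [27/43, 35/43) → index 5
j=8: u_8=97/120 ∈ [27/43, 35/43) → index 5
j=9: u_9=109/120 ∈ [38/43, 1) → index 8

0 0 2 2 3 3 4 5 5 8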